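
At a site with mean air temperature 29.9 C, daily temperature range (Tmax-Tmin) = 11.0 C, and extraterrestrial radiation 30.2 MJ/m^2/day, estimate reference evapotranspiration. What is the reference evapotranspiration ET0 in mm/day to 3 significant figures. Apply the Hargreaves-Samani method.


Approach: apply the Hargreaves-Samani method, ET0 = 0.0023*(Tmean+17.8)*sqrt(Tmax-Tmin)*0.408*Ra.
ET0 = 0.0023*(29.9+17.8)*sqrt(11.0)*0.408*30.2 = 4.48 mm/day
Therefore the reference evapotranspiration ET0 = 4.48 mm/day.


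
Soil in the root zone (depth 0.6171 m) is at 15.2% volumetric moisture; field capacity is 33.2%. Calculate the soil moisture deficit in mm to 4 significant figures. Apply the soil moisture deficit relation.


Approach: apply the soil moisture deficit relation, SMD = (FC - theta)/100 * depth * 1000.
SMD = (33.2 - 15.2)/100 * 0.6171 * 1000 = 111.1 mm
Therefore the soil moisture deficit = 111.1 mm.


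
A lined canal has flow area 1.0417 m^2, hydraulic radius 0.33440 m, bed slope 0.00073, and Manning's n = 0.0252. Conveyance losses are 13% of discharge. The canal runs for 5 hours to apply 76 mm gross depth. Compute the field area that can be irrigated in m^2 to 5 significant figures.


Approach: apply Manning's equation with a conveyance and depth budget, Q = (1/n)*A*R^(2/3)*S^(1/2); Q_field = Q*(1-loss); Area = Q_field*t/(d/1000).
Step 1 — canal discharge (Manning's equation):
  Q = (1/0.0252) * 1.0417 * 0.33440^(2/3) * 0.00073^(1/2) = 0.5380811 m^3/s
Step 2 — delivered flow: Q_field = 0.5380811*(1 - 13/100) = 0.4681306 m^3/s
Step 3 — volume delivered: V = 0.4681306 * 5*3600 = 8426.350 m^3
Step 4 — area served: A = V / (depth/1000) = 8426.350 / 0.076 = 110870 m^2
Therefore the field area that can be irrigated = 110870 m^2.


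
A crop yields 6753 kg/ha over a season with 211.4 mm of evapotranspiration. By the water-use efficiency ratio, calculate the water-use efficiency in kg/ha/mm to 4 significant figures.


Approach: apply the water-use efficiency ratio, WUE = yield/ET.
WUE = 6753 / 211.4 = 31.94 kg/ha/mm
Therefore the water-use efficiency = 31.94 kg/ha/mm.


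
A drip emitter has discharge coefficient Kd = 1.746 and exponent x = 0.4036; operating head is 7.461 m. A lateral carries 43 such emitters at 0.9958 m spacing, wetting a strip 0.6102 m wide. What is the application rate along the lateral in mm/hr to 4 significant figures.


Approach: apply the emitter equation with a lateral mass balance, q = Kd*h^x; Q = n*q; rate = Q/(n*spacing*width).
Step 1 — single emitter flow (q = Kd*h^x):
  q = 1.746 * 7.461^0.4036 = 3.92921 L/hr
Step 2 — total lateral flow: Q = 43 * 3.92921 = 168.956 L/hr
Step 3 — wetted area: A = 43 * 0.9958 * 0.6102 = 26.1284 m^2
Step 4 — application rate: Q/A = 168.956/26.1284 = 6.466 mm/hr
Therefore the application rate along the lateral = 6.466 mm/hr.


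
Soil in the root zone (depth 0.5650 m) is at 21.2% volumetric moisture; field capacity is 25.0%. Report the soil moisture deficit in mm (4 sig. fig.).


Approach: apply the soil moisture deficit relation, SMD = (FC - theta)/100 * depth * 1000.
SMD = (25.0 - 21.2)/100 * 0.5650 * 1000 = 21.47 mm
Therefore the soil moisture deficit = 21.47 mm.


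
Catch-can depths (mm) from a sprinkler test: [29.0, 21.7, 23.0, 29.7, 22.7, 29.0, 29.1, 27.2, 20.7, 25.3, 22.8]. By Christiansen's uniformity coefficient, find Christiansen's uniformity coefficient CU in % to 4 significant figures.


Approach: apply Christiansen's uniformity coefficient, CU = (1 - mean_abs_deviation/mean)*100.
mean = 25.4727 mm
mean |d_i - mean| = 3.02479 mm
CU = (1 - 3.02479/25.4727)*100 = 88.13 %
Therefore Christiansen's uniformity coefficient CU = 88.13 %.


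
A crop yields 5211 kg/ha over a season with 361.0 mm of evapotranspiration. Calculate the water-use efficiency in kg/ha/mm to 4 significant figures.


Approach: apply the water-use efficiency ratio, WUE = yield/ET.
WUE = 5211 / 361.0 = 14.43 kg/ha/mm
Therefore the water-use efficiency = 14.43 kg/ha/mm.


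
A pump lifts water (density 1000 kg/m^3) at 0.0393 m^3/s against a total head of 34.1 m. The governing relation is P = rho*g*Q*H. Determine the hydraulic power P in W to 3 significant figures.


P = 1000 * 9.81 * 0.0393 * 34.1 = 13100 W
Therefore the hydraulic power P = 13100 W.


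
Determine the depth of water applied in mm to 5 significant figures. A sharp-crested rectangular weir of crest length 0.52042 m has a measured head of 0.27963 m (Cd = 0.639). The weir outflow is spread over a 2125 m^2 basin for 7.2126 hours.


Approach: apply the rectangular weir equation with a volume-to-depth conversion, Q = (2/3)*Cd*L*sqrt(2g)*H^1.5; d = Q*t/A * 1000.
Step 1 — weir discharge:
  Q = (2/3)*0.639*0.52042*sqrt(2*9.81)*0.27963^1.5 = 0.1452074 m^3/s
Step 2 — volume: V = 0.1452074 * 7.2126*3600 = 3770.362 m^3
Step 3 — depth: d = V/A * 1000 = 3770.362/2125 * 1000 = 1774.3 mm
Therefore the depth of water applied = 1774.3 mm.


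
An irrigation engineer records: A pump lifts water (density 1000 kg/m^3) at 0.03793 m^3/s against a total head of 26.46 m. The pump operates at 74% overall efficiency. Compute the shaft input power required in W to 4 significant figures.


Approach: apply hydraulic power then efficiency conversion, P = rho*g*Q*H; P_in = P/eta.
Step 1 — hydraulic power (P = rho*g*Q*H):
  P = 1000 * 9.81 * 0.03793 * 26.46 = 9845.59 W
Step 2 — input power: P_in = P/eta = 9845.59 / 0.74 = 13300 W
Therefore the shaft input power required = 13300 W.


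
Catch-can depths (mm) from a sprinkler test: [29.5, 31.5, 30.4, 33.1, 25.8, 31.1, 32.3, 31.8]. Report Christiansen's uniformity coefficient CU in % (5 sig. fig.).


Approach: apply Christiansen's uniformity coefficient, CU = (1 - mean_abs_deviation/mean)*100.
mean = 30.68750 mm
mean |d_i - mean| = 1.590625 mm
CU = (1 - 1.590625/30.68750)*100 = 94.817 %
Therefore Christiansen's uniformity coefficient CU = 94.817 %.


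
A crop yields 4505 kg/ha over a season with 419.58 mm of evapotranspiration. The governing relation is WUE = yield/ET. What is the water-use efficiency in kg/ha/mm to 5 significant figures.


WUE = 4505 / 419.58 = 10.737 kg/ha/mm
Therefore the water-use efficiency = 10.737 kg/ha/mm.


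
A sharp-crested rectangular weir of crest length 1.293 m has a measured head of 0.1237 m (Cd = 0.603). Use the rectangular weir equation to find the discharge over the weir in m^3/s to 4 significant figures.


Approach: apply the rectangular weir equation, Q = (2/3)*Cd*L*sqrt(2g)*H^1.5.
Q = (2/3)*0.603*1.293*sqrt(2*9.81)*0.1237^1.5 = 0.1002 m^3/s
Therefore the discharge over the weir = 0.1002 m^3/s.


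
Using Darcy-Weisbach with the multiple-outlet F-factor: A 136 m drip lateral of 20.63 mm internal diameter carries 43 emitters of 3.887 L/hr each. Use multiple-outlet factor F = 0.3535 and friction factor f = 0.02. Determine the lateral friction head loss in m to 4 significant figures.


Approach: apply Darcy-Weisbach with the multiple-outlet F-factor, Q = n*q/(3600*1000) m^3/s; v = Q/A; hf = F*f*(L/D)*(v^2/(2g)).
Q = 43*3.887/(3600*1000) = 4.64281e-05 m^3/s
A = pi*(20.63e-3/2)^2 = 3.34263e-04 m^2, so v = Q/A = 0.138897 m/s
hf = 0.3535*0.02*(136/0.02063)*(0.138897^2/(2*9.81)) = 0.04583 m
Therefore the lateral friction head loss = 0.04583 m.


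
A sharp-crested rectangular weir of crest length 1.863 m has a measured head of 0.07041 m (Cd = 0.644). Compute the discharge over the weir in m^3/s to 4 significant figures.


Approach: apply the rectangular weir equation, Q = (2/3)*Cd*L*sqrt(2g)*H^1.5.
Q = (2/3)*0.644*1.863*sqrt(2*9.81)*0.07041^1.5 = 0.06619 m^3/s
Therefore the discharge over the weir = 0.06619 m^3/s.


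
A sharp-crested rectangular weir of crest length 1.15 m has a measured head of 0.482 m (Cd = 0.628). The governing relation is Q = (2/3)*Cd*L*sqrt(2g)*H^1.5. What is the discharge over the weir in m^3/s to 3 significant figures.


Q = (2/3)*0.628*1.15*sqrt(2*9.81)*0.482^1.5 = 0.714 m^3/s
Therefore the discharge over the weir = 0.714 m^3/s.


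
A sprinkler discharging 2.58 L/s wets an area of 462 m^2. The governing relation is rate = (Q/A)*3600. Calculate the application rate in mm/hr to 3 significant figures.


rate = (2.58 / 462) * 3600 = 20.1 mm/hr
Therefore the application rate = 20.1 mm/hr.


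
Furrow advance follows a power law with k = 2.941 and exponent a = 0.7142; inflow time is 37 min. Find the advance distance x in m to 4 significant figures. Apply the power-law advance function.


Approach: apply the power-law advance function, x = k*t^a.
x = 2.941 * 37^0.7142 = 38.77 m
Therefore the advance distance x = 38.77 m.


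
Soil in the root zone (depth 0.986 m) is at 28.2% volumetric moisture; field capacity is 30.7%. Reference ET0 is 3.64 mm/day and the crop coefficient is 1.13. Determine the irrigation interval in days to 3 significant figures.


Approach: apply soil-water budget scheduling, SMD = (FC-theta)/100*depth*1000; ETc = ET0*Kc; interval = SMD/ETc.
Step 1 — soil moisture deficit:
  SMD = (30.7 - 28.2)/100 * 0.986 * 1000 = 24.650 mm
Step 2 — daily crop ET (ETc = ET0*Kc):
  ETc = 3.64 * 1.13 = 4.1132 mm/day
Step 3 — irrigation interval (SMD/ETc):
  interval = 24.650 / 4.1132 = 5.99 days
Therefore the irrigation interval = 5.99 days.


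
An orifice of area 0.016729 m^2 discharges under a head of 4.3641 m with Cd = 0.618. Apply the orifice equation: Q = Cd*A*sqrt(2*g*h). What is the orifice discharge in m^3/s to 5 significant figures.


Q = 0.618 * 0.016729 * sqrt(2*9.81*4.3641) = 0.095665 m^3/s
Therefore the orifice discharge = 0.095665 m^3/s.


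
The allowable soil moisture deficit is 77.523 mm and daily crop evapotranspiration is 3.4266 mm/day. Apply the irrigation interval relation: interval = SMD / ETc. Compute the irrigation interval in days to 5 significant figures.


interval = 77.523 / 3.4266 = 22.624 days
Therefore the irrigation interval = 22.624 days.


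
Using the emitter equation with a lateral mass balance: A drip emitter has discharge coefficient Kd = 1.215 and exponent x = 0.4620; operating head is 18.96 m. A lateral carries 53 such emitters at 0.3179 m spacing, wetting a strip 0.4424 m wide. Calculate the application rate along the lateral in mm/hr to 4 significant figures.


Approach: apply the emitter equation with a lateral mass balance, q = Kd*h^x; Q = n*q; rate = Q/(n*spacing*width).
Step 1 — single emitter flow (q = Kd*h^x):
  q = 1.215 * 18.96^0.4620 = 4.73083 L/hr
Step 2 — total lateral flow: Q = 53 * 4.73083 = 250.734 L/hr
Step 3 — wetted area: A = 53 * 0.3179 * 0.4424 = 7.45386 m^2
Step 4 — application rate: Q/A = 250.734/7.45386 = 33.64 mm/hr
Therefore the application rate along the lateral = 33.64 mm/hr.


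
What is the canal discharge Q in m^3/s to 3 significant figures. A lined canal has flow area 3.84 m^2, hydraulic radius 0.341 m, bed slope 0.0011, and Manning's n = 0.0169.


Approach: apply Manning's equation, Q = (1/n)*A*R^(2/3)*S^(1/2).
Q = (1/0.0169) * 3.84 * 0.341^(2/3) * 0.0011^(1/2) = 3.68 m^3/s
Therefore the canal discharge Q = 3.68 m^3/s.


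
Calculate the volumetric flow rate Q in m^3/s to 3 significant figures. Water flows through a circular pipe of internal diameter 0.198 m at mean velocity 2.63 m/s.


Approach: apply the continuity equation for pipe flow, Q = A * v with A = pi*(D/2)^2.
A = pi*(0.198/2)^2 = 0.030791 m^2
Q = 0.030791 * 2.63 = 0.0810 m^3/s
Therefore the volumetric flow rate Q = 0.0810 m^3/s.


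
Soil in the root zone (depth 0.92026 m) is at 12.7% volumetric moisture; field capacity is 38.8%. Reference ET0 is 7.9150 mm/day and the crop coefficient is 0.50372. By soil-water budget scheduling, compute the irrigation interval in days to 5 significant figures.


Approach: apply soil-water budget scheduling, SMD = (FC-theta)/100*depth*1000; ETc = ET0*Kc; interval = SMD/ETc.
Step 1 — soil moisture deficit:
  SMD = (38.8 - 12.7)/100 * 0.92026 * 1000 = 240.1879 mm
Step 2 — daily crop ET (ETc = ET0*Kc):
  ETc = 7.9150 * 0.50372 = 3.986944 mm/day
Step 3 — irrigation interval (SMD/ETc):
  interval = 240.1879 / 3.986944 = 60.244 days
Therefore the irrigation interval = 60.244 days.


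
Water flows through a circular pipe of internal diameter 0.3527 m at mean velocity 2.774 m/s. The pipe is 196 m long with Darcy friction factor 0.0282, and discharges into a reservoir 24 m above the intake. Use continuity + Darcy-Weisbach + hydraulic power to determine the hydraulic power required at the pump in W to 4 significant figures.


Approach: apply continuity + Darcy-Weisbach + hydraulic power, Q = A*v; hf = f*(L/D)*(v^2/(2g)); H = static + hf; P = rho*g*Q*H.
Step 1 — flow rate (continuity, Q = A*v):
  A = pi*(0.3527/2)^2 = 0.0977014 m^2
  Q = 0.0977014 * 2.774 = 0.271024 m^3/s
Step 2 — friction head loss (Darcy-Weisbach):
  hf = 0.0282 * (196/0.3527) * (2.774^2 / (2*9.81))
  hf = 6.14630 m
Step 3 — total head: H = 24 + 6.14630 = 30.1463 m
Step 4 — hydraulic power (P = rho*g*Q*H):
  P = 1000 * 9.81 * 0.271024 * 30.1463 = 80150 W
Therefore the hydraulic power required at the pump = 80150 W.


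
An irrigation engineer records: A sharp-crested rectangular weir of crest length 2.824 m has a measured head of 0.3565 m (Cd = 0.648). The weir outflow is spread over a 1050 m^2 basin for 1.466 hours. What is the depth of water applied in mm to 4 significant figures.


Approach: apply the rectangular weir equation with a volume-to-depth conversion, Q = (2/3)*Cd*L*sqrt(2g)*H^1.5; d = Q*t/A * 1000.
Step 1 — weir discharge:
  Q = (2/3)*0.648*2.824*sqrt(2*9.81)*0.3565^1.5 = 1.15024 m^3/s
Step 2 — volume: V = 1.15024 * 1.466*3600 = 6070.49 m^3
Step 3 — depth: d = V/A * 1000 = 6070.49/1050 * 1000 = 5781 mm
Therefore the depth of water applied = 5781 mm.


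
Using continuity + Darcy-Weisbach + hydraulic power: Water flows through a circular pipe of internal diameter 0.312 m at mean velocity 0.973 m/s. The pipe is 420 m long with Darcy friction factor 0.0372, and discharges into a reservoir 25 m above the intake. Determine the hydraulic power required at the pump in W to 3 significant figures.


Approach: apply continuity + Darcy-Weisbach + hydraulic power, Q = A*v; hf = f*(L/D)*(v^2/(2g)); H = static + hf; P = rho*g*Q*H.
Step 1 — flow rate (continuity, Q = A*v):
  A = pi*(0.312/2)^2 = 0.076454 m^2
  Q = 0.076454 * 0.973 = 0.074390 m^3/s
Step 2 — friction head loss (Darcy-Weisbach):
  hf = 0.0372 * (420/0.312) * (0.973^2 / (2*9.81))
  hf = 2.4164 m
Step 3 — total head: H = 25 + 2.4164 = 27.416 m
Step 4 — hydraulic power (P = rho*g*Q*H):
  P = 1000 * 9.81 * 0.074390 * 27.416 = 20000 W
Therefore the hydraulic power required at the pump = 20000 W.


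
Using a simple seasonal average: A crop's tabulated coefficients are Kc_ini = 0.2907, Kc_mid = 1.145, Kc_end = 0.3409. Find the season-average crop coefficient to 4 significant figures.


Approach: apply a simple seasonal average, Kc_avg = (Kc_ini + Kc_mid + Kc_end)/3.
Kc_avg = (0.2907 + 1.145 + 0.3409)/3 = 0.5922
Therefore the season-average crop coefficient = 0.5922.


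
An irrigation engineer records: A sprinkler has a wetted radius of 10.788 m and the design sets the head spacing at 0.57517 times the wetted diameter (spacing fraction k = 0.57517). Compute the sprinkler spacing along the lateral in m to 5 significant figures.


Approach: apply the sprinkler spacing rule (spacing as a fraction of wetted diameter), S = k*(2*R).
S = 0.57517 * (2 * 10.788) = 12.410 m
Therefore the sprinkler spacing along the lateral = 12.410 m.


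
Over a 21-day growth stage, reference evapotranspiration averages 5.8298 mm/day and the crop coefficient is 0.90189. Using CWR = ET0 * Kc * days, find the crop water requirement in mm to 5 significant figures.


CWR = 5.8298 * 0.90189 * 21 = 110.41 mm
Therefore the crop water requirement = 110.41 mm.


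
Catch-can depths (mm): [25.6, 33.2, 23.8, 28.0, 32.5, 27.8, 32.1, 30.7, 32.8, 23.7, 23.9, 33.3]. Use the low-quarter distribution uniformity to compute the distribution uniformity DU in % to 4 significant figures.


Approach: apply the low-quarter distribution uniformity, DU = (mean of lowest quarter of readings / overall mean)*100.
sorted lowest 3 of 12: [23.7, 23.8, 23.9] -> mean = 23.8000 mm
overall mean = 28.9500 mm
DU = (23.8000/28.9500)*100 = 82.21 %
Therefore the distribution uniformity DU = 82.21 %.


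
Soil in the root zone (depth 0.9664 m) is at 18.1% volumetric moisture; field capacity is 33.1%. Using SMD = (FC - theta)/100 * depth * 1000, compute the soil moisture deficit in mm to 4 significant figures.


SMD = (33.1 - 18.1)/100 * 0.9664 * 1000 = 145.0 mm
Therefore the soil moisture deficit = 145.0 mm.


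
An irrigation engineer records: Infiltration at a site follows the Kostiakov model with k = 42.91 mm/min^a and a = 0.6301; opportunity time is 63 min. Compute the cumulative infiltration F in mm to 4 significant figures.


Approach: apply the Kostiakov infiltration equation, F = k*t^a.
F = 42.91 * 63^0.6301 = 583.9 mm
Therefore the cumulative infiltration F = 583.9 mm.


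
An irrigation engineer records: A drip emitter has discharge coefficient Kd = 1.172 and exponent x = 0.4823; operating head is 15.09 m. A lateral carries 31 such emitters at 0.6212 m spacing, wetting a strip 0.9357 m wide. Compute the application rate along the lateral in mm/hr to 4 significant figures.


Approach: apply the emitter equation with a lateral mass balance, q = Kd*h^x; Q = n*q; rate = Q/(n*spacing*width).
Step 1 — single emitter flow (q = Kd*h^x):
  q = 1.172 * 15.09^0.4823 = 4.33920 L/hr
Step 2 — total lateral flow: Q = 31 * 4.33920 = 134.515 L/hr
Step 3 — wetted area: A = 31 * 0.6212 * 0.9357 = 18.0190 m^2
Step 4 — application rate: Q/A = 134.515/18.0190 = 7.465 mm/hr
Therefore the application rate along the lateral = 7.465 mm/hr.


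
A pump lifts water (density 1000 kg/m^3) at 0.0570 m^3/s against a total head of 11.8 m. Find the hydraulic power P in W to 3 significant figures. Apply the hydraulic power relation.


Approach: apply the hydraulic power relation, P = rho*g*Q*H.
P = 1000 * 9.81 * 0.0570 * 11.8 = 6600 W
Therefore the hydraulic power P = 6600 W.


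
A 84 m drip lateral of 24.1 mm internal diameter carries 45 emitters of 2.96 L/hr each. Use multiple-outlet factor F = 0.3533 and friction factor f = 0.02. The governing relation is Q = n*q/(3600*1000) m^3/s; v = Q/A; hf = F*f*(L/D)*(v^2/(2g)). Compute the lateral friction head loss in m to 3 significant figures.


Q = 45*2.96/(3600*1000) = 3.7000e-05 m^3/s
A = pi*(24.1e-3/2)^2 = 4.5617e-04 m^2, so v = Q/A = 0.081111 m/s
hf = 0.3533*0.02*(84/0.0241)*(0.081111^2/(2*9.81)) = 0.00826 m
Therefore the lateral friction head loss = 0.00826 m.


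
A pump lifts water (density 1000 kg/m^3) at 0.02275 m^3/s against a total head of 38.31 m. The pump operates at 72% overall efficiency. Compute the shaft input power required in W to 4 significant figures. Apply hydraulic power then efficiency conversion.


Approach: apply hydraulic power then efficiency conversion, P = rho*g*Q*H; P_in = P/eta.
Step 1 — hydraulic power (P = rho*g*Q*H):
  P = 1000 * 9.81 * 0.02275 * 38.31 = 8549.93 W
Step 2 — input power: P_in = P/eta = 8549.93 / 0.72 = 11870 W
Therefore the shaft input power required = 11870 W.


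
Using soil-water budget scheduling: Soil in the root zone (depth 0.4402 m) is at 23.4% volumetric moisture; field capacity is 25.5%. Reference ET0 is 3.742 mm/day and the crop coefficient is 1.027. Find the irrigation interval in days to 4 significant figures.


Approach: apply soil-water budget scheduling, SMD = (FC-theta)/100*depth*1000; ETc = ET0*Kc; interval = SMD/ETc.
Step 1 — soil moisture deficit:
  SMD = (25.5 - 23.4)/100 * 0.4402 * 1000 = 9.24420 mm
Step 2 — daily crop ET (ETc = ET0*Kc):
  ETc = 3.742 * 1.027 = 3.84303 mm/day
Step 3 — irrigation interval (SMD/ETc):
  interval = 9.24420 / 3.84303 = 2.405 days
Therefore the irrigation interval = 2.405 days.


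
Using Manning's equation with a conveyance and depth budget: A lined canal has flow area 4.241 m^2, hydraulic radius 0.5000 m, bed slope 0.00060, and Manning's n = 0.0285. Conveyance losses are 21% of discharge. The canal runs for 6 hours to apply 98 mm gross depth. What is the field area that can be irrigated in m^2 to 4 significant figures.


Approach: apply Manning's equation with a conveyance and depth budget, Q = (1/n)*A*R^(2/3)*S^(1/2); Q_field = Q*(1-loss); Area = Q_field*t/(d/1000).
Step 1 — canal discharge (Manning's equation):
  Q = (1/0.0285) * 4.241 * 0.5000^(2/3) * 0.00060^(1/2) = 2.29621 m^3/s
Step 2 — delivered flow: Q_field = 2.29621*(1 - 21/100) = 1.81401 m^3/s
Step 3 — volume delivered: V = 1.81401 * 6*3600 = 39182.6 m^3
Step 4 — area served: A = V / (depth/1000) = 39182.6 / 0.098 = 399800 m^2
Therefore the field area that can be irrigated = 399800 m^2.


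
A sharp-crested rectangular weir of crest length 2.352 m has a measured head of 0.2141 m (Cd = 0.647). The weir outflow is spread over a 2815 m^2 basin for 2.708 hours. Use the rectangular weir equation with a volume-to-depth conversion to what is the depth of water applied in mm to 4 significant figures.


Approach: apply the rectangular weir equation with a volume-to-depth conversion, Q = (2/3)*Cd*L*sqrt(2g)*H^1.5; d = Q*t/A * 1000.
Step 1 — weir discharge:
  Q = (2/3)*0.647*2.352*sqrt(2*9.81)*0.2141^1.5 = 0.445169 m^3/s
Step 2 — volume: V = 0.445169 * 2.708*3600 = 4339.86 m^3
Step 3 — depth: d = V/A * 1000 = 4339.86/2815 * 1000 = 1542 mm
Therefore the depth of water applied = 1542 mm.


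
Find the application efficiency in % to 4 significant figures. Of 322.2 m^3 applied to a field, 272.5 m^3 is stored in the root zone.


Approach: apply the application efficiency ratio, Ea = (stored/applied)*100.
Ea = (272.5/322.2)*100 = 84.57 %
Therefore the application efficiency = 84.57 %.


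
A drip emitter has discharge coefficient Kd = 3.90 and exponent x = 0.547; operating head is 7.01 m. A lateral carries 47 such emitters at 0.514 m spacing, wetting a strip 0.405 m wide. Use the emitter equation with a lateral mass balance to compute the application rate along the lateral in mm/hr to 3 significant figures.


Approach: apply the emitter equation with a lateral mass balance, q = Kd*h^x; Q = n*q; rate = Q/(n*spacing*width).
Step 1 — single emitter flow (q = Kd*h^x):
  q = 3.90 * 7.01^0.547 = 11.315 L/hr
Step 2 — total lateral flow: Q = 47 * 11.315 = 531.83 L/hr
Step 3 — wetted area: A = 47 * 0.514 * 0.405 = 9.7840 m^2
Step 4 — application rate: Q/A = 531.83/9.7840 = 54.4 mm/hr
Therefore the application rate along the lateral = 54.4 mm/hr.


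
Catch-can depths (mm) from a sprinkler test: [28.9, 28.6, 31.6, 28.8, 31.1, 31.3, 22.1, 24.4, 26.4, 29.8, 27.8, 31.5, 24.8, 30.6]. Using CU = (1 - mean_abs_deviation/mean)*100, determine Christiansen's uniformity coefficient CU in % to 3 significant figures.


mean = 28.407 mm
mean |d_i - mean| = 2.3622 mm
CU = (1 - 2.3622/28.407)*100 = 91.7 %
Therefore Christiansen's uniformity coefficient CU = 91.7 %.


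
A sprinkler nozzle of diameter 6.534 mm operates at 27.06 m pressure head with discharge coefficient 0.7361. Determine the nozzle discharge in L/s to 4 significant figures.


Approach: apply the orifice equation, Q = Cd*A*sqrt(2*g*h), A = pi*(d/2)^2.
A = pi*(6.534e-3/2)^2 = 3.35311e-05 m^2
Q = 0.7361 * 3.35311e-05 * sqrt(2*9.81*27.06) * 1000 = 0.5687 L/s
Therefore the nozzle discharge = 0.5687 L/s.


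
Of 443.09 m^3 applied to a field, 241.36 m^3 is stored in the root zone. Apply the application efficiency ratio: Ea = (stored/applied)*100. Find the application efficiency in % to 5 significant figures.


Ea = (241.36/443.09)*100 = 54.472 %
Therefore the application efficiency = 54.472 %.


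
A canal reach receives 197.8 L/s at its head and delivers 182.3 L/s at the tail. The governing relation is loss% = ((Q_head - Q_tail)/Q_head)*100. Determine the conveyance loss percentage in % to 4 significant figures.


loss = ((197.8 - 182.3)/197.8)*100 = 7.836 %
Therefore the conveyance loss percentage = 7.836 %.


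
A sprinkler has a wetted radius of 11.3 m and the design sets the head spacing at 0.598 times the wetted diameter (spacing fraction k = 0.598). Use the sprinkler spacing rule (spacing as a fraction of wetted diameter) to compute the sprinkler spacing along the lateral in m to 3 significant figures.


Approach: apply the sprinkler spacing rule (spacing as a fraction of wetted diameter), S = k*(2*R).
S = 0.598 * (2 * 11.3) = 13.5 m
Therefore the sprinkler spacing along the lateral = 13.5 m.


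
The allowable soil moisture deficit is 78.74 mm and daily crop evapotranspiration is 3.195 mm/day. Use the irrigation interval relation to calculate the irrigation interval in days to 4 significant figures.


Approach: apply the irrigation interval relation, interval = SMD / ETc.
interval = 78.74 / 3.195 = 24.64 days
Therefore the irrigation interval = 24.64 days.


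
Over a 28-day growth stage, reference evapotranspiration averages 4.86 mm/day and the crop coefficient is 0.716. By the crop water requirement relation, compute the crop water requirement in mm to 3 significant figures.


Approach: apply the crop water requirement relation, CWR = ET0 * Kc * days.
CWR = 4.86 * 0.716 * 28 = 97.4 mm
Therefore the crop water requirement = 97.4 mm.


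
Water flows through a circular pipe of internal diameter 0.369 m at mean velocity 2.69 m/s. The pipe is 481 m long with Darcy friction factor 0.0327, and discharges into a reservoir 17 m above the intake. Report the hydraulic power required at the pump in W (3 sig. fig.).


Approach: apply continuity + Darcy-Weisbach + hydraulic power, Q = A*v; hf = f*(L/D)*(v^2/(2g)); H = static + hf; P = rho*g*Q*H.
Step 1 — flow rate (continuity, Q = A*v):
  A = pi*(0.369/2)^2 = 0.10694 m^2
  Q = 0.10694 * 2.69 = 0.28767 m^3/s
Step 2 — friction head loss (Darcy-Weisbach):
  hf = 0.0327 * (481/0.369) * (2.69^2 / (2*9.81))
  hf = 15.721 m
Step 3 — total head: H = 17 + 15.721 = 32.721 m
Step 4 — hydraulic power (P = rho*g*Q*H):
  P = 1000 * 9.81 * 0.28767 * 32.721 = 92300 W
Therefore the hydraulic power required at the pump = 92300 W.


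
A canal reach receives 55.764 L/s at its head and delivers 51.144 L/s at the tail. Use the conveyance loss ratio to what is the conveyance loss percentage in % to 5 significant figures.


Approach: apply the conveyance loss ratio, loss% = ((Q_head - Q_tail)/Q_head)*100.
loss = ((55.764 - 51.144)/55.764)*100 = 8.2849 %
Therefore the conveyance loss percentage = 8.2849 %.


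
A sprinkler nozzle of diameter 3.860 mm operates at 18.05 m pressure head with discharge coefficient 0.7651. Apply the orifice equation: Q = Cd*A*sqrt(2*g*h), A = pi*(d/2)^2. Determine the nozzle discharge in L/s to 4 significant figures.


A = pi*(3.860e-3/2)^2 = 1.17021e-05 m^2
Q = 0.7651 * 1.17021e-05 * sqrt(2*9.81*18.05) * 1000 = 0.1685 L/s
Therefore the nozzle discharge = 0.1685 L/s.


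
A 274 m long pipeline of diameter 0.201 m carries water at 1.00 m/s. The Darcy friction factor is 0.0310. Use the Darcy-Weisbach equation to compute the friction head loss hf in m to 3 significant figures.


Approach: apply the Darcy-Weisbach equation, hf = f*(L/D)*(v^2/(2g)).
hf = 0.0310 * (274/0.201) * (1.00^2 / (2*9.81))
hf = 2.15 m
Therefore the friction head loss hf = 2.15 m.


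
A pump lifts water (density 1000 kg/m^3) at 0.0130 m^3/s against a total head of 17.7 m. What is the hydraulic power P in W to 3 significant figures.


Approach: apply the hydraulic power relation, P = rho*g*Q*H.
P = 1000 * 9.81 * 0.0130 * 17.7 = 2260 W
Therefore the hydraulic power P = 2260 W.


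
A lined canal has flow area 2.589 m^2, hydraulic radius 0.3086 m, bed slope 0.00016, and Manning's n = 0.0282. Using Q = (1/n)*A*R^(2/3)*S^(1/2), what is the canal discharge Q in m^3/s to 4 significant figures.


Q = (1/0.0282) * 2.589 * 0.3086^(2/3) * 0.00016^(1/2) = 0.5303 m^3/s
Therefore the canal discharge Q = 0.5303 m^3/s.


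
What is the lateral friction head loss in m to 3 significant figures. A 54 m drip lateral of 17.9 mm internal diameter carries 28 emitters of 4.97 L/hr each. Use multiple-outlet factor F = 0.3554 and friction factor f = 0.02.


Approach: apply Darcy-Weisbach with the multiple-outlet F-factor, Q = n*q/(3600*1000) m^3/s; v = Q/A; hf = F*f*(L/D)*(v^2/(2g)).
Q = 28*4.97/(3600*1000) = 3.8656e-05 m^3/s
A = pi*(17.9e-3/2)^2 = 2.5165e-04 m^2, so v = Q/A = 0.15361 m/s
hf = 0.3554*0.02*(54/0.0179)*(0.15361^2/(2*9.81)) = 0.0258 m
Therefore the lateral friction head loss = 0.0258 m.


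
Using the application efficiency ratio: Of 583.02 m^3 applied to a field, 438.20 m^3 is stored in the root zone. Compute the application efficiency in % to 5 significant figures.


Approach: apply the application efficiency ratio, Ea = (stored/applied)*100.
Ea = (438.20/583.02)*100 = 75.160 %
Therefore the application efficiency = 75.160 %.


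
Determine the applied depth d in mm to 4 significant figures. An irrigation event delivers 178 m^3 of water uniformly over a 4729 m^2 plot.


Approach: apply depth from volume over area, d = (V/A)*1000.
d = (178 / 4729) * 1000 = 37.64 mm
Therefore the applied depth d = 37.64 mm.


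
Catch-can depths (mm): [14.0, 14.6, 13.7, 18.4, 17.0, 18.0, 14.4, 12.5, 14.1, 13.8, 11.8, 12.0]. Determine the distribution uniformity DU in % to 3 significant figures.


Approach: apply the low-quarter distribution uniformity, DU = (mean of lowest quarter of readings / overall mean)*100.
sorted lowest 3 of 12: [11.8, 12.0, 12.5] -> mean = 12.100 mm
overall mean = 14.525 mm
DU = (12.100/14.525)*100 = 83.3 %
Therefore the distribution uniformity DU = 83.3 %.


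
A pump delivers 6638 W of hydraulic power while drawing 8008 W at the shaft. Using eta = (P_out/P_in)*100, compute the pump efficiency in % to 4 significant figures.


eta = (6638 / 8008) * 100 = 82.89 %
Therefore the pump efficiency = 82.89 %.


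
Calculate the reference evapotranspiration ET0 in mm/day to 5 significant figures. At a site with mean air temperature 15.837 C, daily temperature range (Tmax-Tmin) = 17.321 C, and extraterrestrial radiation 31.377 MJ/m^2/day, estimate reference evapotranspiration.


Approach: apply the Hargreaves-Samani method, ET0 = 0.0023*(Tmean+17.8)*sqrt(Tmax-Tmin)*0.408*Ra.
ET0 = 0.0023*(15.837+17.8)*sqrt(17.321)*0.408*31.377 = 4.1220 mm/day
Therefore the reference evapotranspiration ET0 = 4.1220 mm/day.


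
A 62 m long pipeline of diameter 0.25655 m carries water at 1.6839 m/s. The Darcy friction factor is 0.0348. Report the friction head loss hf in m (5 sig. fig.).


Approach: apply the Darcy-Weisbach equation, hf = f*(L/D)*(v^2/(2g)).
hf = 0.0348 * (62/0.25655) * (1.6839^2 / (2*9.81))
hf = 1.2154 m
Therefore the friction head loss hf = 1.2154 m.


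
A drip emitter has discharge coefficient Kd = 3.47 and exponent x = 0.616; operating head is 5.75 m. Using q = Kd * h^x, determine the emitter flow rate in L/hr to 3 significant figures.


q = 3.47 * 5.75^0.616 = 10.2 L/hr
Therefore the emitter flow rate = 10.2 L/hr.


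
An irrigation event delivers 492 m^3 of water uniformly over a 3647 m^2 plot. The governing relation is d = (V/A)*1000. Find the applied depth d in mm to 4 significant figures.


d = (492 / 3647) * 1000 = 134.9 mm
Therefore the applied depth d = 134.9 mm.


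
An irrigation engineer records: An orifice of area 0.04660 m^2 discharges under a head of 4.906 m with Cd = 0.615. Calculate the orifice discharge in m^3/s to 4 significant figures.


Approach: apply the orifice equation, Q = Cd*A*sqrt(2*g*h).
Q = 0.615 * 0.04660 * sqrt(2*9.81*4.906) = 0.2812 m^3/s
Therefore the orifice discharge = 0.2812 m^3/s.


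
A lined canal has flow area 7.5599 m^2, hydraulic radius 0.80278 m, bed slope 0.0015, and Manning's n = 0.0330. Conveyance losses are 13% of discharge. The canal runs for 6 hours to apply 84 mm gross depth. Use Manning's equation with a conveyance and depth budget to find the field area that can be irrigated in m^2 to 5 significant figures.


Approach: apply Manning's equation with a conveyance and depth budget, Q = (1/n)*A*R^(2/3)*S^(1/2); Q_field = Q*(1-loss); Area = Q_field*t/(d/1000).
Step 1 — canal discharge (Manning's equation):
  Q = (1/0.0330) * 7.5599 * 0.80278^(2/3) * 0.0015^(1/2) = 7.663822 m^3/s
Step 2 — delivered flow: Q_field = 7.663822*(1 - 13/100) = 6.667526 m^3/s
Step 3 — volume delivered: V = 6.667526 * 6*3600 = 144018.6 m^3
Step 4 — area served: A = V / (depth/1000) = 144018.6 / 0.084 = 1714500 m^2
Therefore the field area that can be irrigated = 1714500 m^2.


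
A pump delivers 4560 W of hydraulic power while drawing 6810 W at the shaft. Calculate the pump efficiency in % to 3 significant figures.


Approach: apply the efficiency ratio, eta = (P_out/P_in)*100.
eta = (4560 / 6810) * 100 = 67.0 %
Therefore the pump efficiency = 67.0 %.


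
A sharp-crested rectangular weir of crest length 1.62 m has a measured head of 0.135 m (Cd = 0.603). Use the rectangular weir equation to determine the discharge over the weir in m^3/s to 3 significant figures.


Approach: apply the rectangular weir equation, Q = (2/3)*Cd*L*sqrt(2g)*H^1.5.
Q = (2/3)*0.603*1.62*sqrt(2*9.81)*0.135^1.5 = 0.143 m^3/s
Therefore the discharge over the weir = 0.143 m^3/s.


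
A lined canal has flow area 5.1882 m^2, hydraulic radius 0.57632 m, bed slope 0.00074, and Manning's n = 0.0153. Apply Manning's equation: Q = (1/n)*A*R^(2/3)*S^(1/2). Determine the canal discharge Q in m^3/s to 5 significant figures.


Q = (1/0.0153) * 5.1882 * 0.57632^(2/3) * 0.00074^(1/2) = 6.3883 m^3/s
Therefore the canal discharge Q = 6.3883 m^3/s.


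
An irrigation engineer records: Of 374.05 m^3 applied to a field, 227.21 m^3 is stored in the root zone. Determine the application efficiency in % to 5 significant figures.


Approach: apply the application efficiency ratio, Ea = (stored/applied)*100.
Ea = (227.21/374.05)*100 = 60.743 %
Therefore the application efficiency = 60.743 %.


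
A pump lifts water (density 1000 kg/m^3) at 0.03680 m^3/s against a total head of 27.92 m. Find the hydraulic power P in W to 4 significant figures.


Approach: apply the hydraulic power relation, P = rho*g*Q*H.
P = 1000 * 9.81 * 0.03680 * 27.92 = 10080 W
Therefore the hydraulic power P = 10080 W.


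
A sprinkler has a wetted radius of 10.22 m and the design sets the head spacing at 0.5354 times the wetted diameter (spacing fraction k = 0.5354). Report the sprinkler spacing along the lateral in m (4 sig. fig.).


Approach: apply the sprinkler spacing rule (spacing as a fraction of wetted diameter), S = k*(2*R).
S = 0.5354 * (2 * 10.22) = 10.94 m
Therefore the sprinkler spacing along the lateral = 10.94 m.


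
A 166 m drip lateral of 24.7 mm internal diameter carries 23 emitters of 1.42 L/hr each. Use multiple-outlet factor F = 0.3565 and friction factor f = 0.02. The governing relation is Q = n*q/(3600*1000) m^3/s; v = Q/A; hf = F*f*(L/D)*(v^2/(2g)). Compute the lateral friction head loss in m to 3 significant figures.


Q = 23*1.42/(3600*1000) = 9.0722e-06 m^3/s
A = pi*(24.7e-3/2)^2 = 4.7916e-04 m^2, so v = Q/A = 0.018933 m/s
hf = 0.3565*0.02*(166/0.0247)*(0.018933^2/(2*9.81)) = 0.000876 m
Therefore the lateral friction head loss = 0.000876 m.


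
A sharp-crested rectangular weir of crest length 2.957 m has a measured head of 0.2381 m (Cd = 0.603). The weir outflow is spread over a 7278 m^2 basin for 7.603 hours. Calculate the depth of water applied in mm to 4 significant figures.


Approach: apply the rectangular weir equation with a volume-to-depth conversion, Q = (2/3)*Cd*L*sqrt(2g)*H^1.5; d = Q*t/A * 1000.
Step 1 — weir discharge:
  Q = (2/3)*0.603*2.957*sqrt(2*9.81)*0.2381^1.5 = 0.611739 m^3/s
Step 2 — volume: V = 0.611739 * 7.603*3600 = 16743.8 m^3
Step 3 — depth: d = V/A * 1000 = 16743.8/7278 * 1000 = 2301 mm
Therefore the depth of water applied = 2301 mm.


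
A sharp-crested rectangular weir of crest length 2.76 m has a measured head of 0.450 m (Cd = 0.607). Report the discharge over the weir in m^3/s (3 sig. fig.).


Approach: apply the rectangular weir equation, Q = (2/3)*Cd*L*sqrt(2g)*H^1.5.
Q = (2/3)*0.607*2.76*sqrt(2*9.81)*0.450^1.5 = 1.49 m^3/s
Therefore the discharge over the weir = 1.49 m^3/s.


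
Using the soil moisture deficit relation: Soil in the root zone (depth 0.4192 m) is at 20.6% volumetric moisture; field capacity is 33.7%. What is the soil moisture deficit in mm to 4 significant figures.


Approach: apply the soil moisture deficit relation, SMD = (FC - theta)/100 * depth * 1000.
SMD = (33.7 - 20.6)/100 * 0.4192 * 1000 = 54.92 mm
Therefore the soil moisture deficit = 54.92 mm.


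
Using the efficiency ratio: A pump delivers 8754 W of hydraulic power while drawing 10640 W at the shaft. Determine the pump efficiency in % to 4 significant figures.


Approach: apply the efficiency ratio, eta = (P_out/P_in)*100.
eta = (8754 / 10640) * 100 = 82.27 %
Therefore the pump efficiency = 82.27 %.


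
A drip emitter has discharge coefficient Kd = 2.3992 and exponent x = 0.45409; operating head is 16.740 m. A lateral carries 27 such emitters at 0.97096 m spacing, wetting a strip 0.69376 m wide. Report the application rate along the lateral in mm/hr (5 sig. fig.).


Approach: apply the emitter equation with a lateral mass balance, q = Kd*h^x; Q = n*q; rate = Q/(n*spacing*width).
Step 1 — single emitter flow (q = Kd*h^x):
  q = 2.3992 * 16.740^0.45409 = 8.625049 L/hr
Step 2 — total lateral flow: Q = 27 * 8.625049 = 232.8763 L/hr
Step 3 — wetted area: A = 27 * 0.97096 * 0.69376 = 18.18756 m^2
Step 4 — application rate: Q/A = 232.8763/18.18756 = 12.804 mm/hr
Therefore the application rate along the lateral = 12.804 mm/hr.


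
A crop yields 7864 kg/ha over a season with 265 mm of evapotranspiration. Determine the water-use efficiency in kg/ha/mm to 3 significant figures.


Approach: apply the water-use efficiency ratio, WUE = yield/ET.
WUE = 7864 / 265 = 29.7 kg/ha/mm
Therefore the water-use efficiency = 29.7 kg/ha/mm.


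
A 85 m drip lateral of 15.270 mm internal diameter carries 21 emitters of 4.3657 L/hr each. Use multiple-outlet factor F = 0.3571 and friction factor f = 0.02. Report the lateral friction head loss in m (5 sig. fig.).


Approach: apply Darcy-Weisbach with the multiple-outlet F-factor, Q = n*q/(3600*1000) m^3/s; v = Q/A; hf = F*f*(L/D)*(v^2/(2g)).
Q = 21*4.3657/(3600*1000) = 2.546658e-05 m^3/s
A = pi*(15.270e-3/2)^2 = 1.831336e-04 m^2, so v = Q/A = 0.1390602 m/s
hf = 0.3571*0.02*(85/0.015270)*(0.1390602^2/(2*9.81)) = 0.039184 m
Therefore the lateral friction head loss = 0.039184 m.


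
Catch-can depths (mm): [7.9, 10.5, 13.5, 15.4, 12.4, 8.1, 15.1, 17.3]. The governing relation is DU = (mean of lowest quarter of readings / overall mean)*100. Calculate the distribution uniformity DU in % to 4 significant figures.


sorted lowest 2 of 8: [7.9, 8.1] -> mean = 8.00000 mm
overall mean = 12.5250 mm
DU = (8.00000/12.5250)*100 = 63.87 %
Therefore the distribution uniformity DU = 63.87 %.


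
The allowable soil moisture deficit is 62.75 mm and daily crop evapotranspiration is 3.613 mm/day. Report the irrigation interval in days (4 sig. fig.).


Approach: apply the irrigation interval relation, interval = SMD / ETc.
interval = 62.75 / 3.613 = 17.37 days
Therefore the irrigation interval = 17.37 days.


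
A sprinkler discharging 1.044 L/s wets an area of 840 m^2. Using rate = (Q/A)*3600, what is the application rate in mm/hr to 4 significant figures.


rate = (1.044 / 840) * 3600 = 4.474 mm/hr
Therefore the application rate = 4.474 mm/hr.


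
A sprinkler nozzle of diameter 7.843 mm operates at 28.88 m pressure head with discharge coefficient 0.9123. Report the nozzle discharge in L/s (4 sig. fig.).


Approach: apply the orifice equation, Q = Cd*A*sqrt(2*g*h), A = pi*(d/2)^2.
A = pi*(7.843e-3/2)^2 = 4.83119e-05 m^2
Q = 0.9123 * 4.83119e-05 * sqrt(2*9.81*28.88) * 1000 = 1.049 L/s
Therefore the nozzle discharge = 1.049 L/s.


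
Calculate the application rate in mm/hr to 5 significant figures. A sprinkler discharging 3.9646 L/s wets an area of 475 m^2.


Approach: apply the application rate relation, rate = (Q/A)*3600.
rate = (3.9646 / 475) * 3600 = 30.047 mm/hr
Therefore the application rate = 30.047 mm/hr.
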